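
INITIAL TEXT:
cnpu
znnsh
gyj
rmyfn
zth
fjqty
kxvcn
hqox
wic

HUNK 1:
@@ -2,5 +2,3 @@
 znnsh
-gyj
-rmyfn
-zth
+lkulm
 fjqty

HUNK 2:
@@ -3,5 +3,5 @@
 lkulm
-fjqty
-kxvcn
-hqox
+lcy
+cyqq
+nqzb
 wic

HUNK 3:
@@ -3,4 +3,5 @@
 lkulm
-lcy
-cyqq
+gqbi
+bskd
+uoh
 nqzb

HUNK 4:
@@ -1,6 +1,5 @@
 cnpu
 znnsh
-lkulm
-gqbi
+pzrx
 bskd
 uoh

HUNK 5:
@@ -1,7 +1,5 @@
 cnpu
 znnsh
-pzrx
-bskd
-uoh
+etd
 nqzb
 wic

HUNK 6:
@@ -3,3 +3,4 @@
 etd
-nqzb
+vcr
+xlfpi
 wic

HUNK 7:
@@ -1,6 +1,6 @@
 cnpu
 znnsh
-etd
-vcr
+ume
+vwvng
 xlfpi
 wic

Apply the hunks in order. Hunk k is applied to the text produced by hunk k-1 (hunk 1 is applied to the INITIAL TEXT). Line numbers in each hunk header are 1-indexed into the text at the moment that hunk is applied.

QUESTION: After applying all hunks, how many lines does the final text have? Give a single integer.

Hunk 1: at line 2 remove [gyj,rmyfn,zth] add [lkulm] -> 7 lines: cnpu znnsh lkulm fjqty kxvcn hqox wic
Hunk 2: at line 3 remove [fjqty,kxvcn,hqox] add [lcy,cyqq,nqzb] -> 7 lines: cnpu znnsh lkulm lcy cyqq nqzb wic
Hunk 3: at line 3 remove [lcy,cyqq] add [gqbi,bskd,uoh] -> 8 lines: cnpu znnsh lkulm gqbi bskd uoh nqzb wic
Hunk 4: at line 1 remove [lkulm,gqbi] add [pzrx] -> 7 lines: cnpu znnsh pzrx bskd uoh nqzb wic
Hunk 5: at line 1 remove [pzrx,bskd,uoh] add [etd] -> 5 lines: cnpu znnsh etd nqzb wic
Hunk 6: at line 3 remove [nqzb] add [vcr,xlfpi] -> 6 lines: cnpu znnsh etd vcr xlfpi wic
Hunk 7: at line 1 remove [etd,vcr] add [ume,vwvng] -> 6 lines: cnpu znnsh ume vwvng xlfpi wic
Final line count: 6

Answer: 6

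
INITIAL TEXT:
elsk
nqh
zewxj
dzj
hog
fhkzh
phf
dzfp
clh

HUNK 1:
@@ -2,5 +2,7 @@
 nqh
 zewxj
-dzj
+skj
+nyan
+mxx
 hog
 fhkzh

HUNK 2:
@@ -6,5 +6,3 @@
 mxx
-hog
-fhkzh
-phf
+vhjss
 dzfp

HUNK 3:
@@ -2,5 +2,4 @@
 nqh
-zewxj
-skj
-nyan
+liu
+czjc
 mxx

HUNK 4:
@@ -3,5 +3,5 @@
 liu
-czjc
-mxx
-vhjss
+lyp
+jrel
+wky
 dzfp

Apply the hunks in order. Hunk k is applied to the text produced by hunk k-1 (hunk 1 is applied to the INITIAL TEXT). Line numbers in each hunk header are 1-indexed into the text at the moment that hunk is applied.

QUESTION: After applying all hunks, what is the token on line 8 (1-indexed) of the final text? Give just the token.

Answer: clh

Derivation:
Hunk 1: at line 2 remove [dzj] add [skj,nyan,mxx] -> 11 lines: elsk nqh zewxj skj nyan mxx hog fhkzh phf dzfp clh
Hunk 2: at line 6 remove [hog,fhkzh,phf] add [vhjss] -> 9 lines: elsk nqh zewxj skj nyan mxx vhjss dzfp clh
Hunk 3: at line 2 remove [zewxj,skj,nyan] add [liu,czjc] -> 8 lines: elsk nqh liu czjc mxx vhjss dzfp clh
Hunk 4: at line 3 remove [czjc,mxx,vhjss] add [lyp,jrel,wky] -> 8 lines: elsk nqh liu lyp jrel wky dzfp clh
Final line 8: clh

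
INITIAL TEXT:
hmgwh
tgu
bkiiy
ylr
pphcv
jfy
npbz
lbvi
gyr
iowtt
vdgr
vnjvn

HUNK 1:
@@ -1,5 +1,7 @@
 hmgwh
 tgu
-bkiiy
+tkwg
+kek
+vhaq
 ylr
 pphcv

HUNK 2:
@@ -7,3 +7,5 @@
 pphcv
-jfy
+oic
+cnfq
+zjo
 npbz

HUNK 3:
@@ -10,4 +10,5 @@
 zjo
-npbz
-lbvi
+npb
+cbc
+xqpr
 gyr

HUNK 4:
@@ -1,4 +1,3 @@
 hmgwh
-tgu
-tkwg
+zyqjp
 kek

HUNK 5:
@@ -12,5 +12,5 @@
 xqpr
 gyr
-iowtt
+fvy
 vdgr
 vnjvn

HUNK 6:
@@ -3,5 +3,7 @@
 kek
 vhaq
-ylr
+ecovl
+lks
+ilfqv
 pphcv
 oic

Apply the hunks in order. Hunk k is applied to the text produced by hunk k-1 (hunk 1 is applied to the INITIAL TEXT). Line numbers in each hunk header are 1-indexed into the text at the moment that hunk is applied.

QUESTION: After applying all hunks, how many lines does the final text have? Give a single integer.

Hunk 1: at line 1 remove [bkiiy] add [tkwg,kek,vhaq] -> 14 lines: hmgwh tgu tkwg kek vhaq ylr pphcv jfy npbz lbvi gyr iowtt vdgr vnjvn
Hunk 2: at line 7 remove [jfy] add [oic,cnfq,zjo] -> 16 lines: hmgwh tgu tkwg kek vhaq ylr pphcv oic cnfq zjo npbz lbvi gyr iowtt vdgr vnjvn
Hunk 3: at line 10 remove [npbz,lbvi] add [npb,cbc,xqpr] -> 17 lines: hmgwh tgu tkwg kek vhaq ylr pphcv oic cnfq zjo npb cbc xqpr gyr iowtt vdgr vnjvn
Hunk 4: at line 1 remove [tgu,tkwg] add [zyqjp] -> 16 lines: hmgwh zyqjp kek vhaq ylr pphcv oic cnfq zjo npb cbc xqpr gyr iowtt vdgr vnjvn
Hunk 5: at line 12 remove [iowtt] add [fvy] -> 16 lines: hmgwh zyqjp kek vhaq ylr pphcv oic cnfq zjo npb cbc xqpr gyr fvy vdgr vnjvn
Hunk 6: at line 3 remove [ylr] add [ecovl,lks,ilfqv] -> 18 lines: hmgwh zyqjp kek vhaq ecovl lks ilfqv pphcv oic cnfq zjo npb cbc xqpr gyr fvy vdgr vnjvn
Final line count: 18

Answer: 18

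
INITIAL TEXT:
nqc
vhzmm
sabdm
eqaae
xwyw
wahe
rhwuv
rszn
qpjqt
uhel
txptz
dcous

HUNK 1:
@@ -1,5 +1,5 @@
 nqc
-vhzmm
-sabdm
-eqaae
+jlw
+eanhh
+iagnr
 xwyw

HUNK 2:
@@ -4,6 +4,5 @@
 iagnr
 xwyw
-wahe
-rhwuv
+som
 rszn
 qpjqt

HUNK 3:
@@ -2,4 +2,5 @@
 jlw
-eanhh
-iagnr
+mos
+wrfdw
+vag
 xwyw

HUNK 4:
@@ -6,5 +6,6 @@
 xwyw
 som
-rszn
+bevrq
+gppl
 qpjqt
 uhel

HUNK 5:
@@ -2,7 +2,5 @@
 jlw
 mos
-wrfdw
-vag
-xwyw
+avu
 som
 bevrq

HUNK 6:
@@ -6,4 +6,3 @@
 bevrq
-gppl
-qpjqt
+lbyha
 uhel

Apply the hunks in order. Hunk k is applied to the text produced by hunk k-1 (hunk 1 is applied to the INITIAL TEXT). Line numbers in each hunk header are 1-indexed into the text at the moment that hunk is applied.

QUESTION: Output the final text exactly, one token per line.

Hunk 1: at line 1 remove [vhzmm,sabdm,eqaae] add [jlw,eanhh,iagnr] -> 12 lines: nqc jlw eanhh iagnr xwyw wahe rhwuv rszn qpjqt uhel txptz dcous
Hunk 2: at line 4 remove [wahe,rhwuv] add [som] -> 11 lines: nqc jlw eanhh iagnr xwyw som rszn qpjqt uhel txptz dcous
Hunk 3: at line 2 remove [eanhh,iagnr] add [mos,wrfdw,vag] -> 12 lines: nqc jlw mos wrfdw vag xwyw som rszn qpjqt uhel txptz dcous
Hunk 4: at line 6 remove [rszn] add [bevrq,gppl] -> 13 lines: nqc jlw mos wrfdw vag xwyw som bevrq gppl qpjqt uhel txptz dcous
Hunk 5: at line 2 remove [wrfdw,vag,xwyw] add [avu] -> 11 lines: nqc jlw mos avu som bevrq gppl qpjqt uhel txptz dcous
Hunk 6: at line 6 remove [gppl,qpjqt] add [lbyha] -> 10 lines: nqc jlw mos avu som bevrq lbyha uhel txptz dcous

Answer: nqc
jlw
mos
avu
som
bevrq
lbyha
uhel
txptz
dcous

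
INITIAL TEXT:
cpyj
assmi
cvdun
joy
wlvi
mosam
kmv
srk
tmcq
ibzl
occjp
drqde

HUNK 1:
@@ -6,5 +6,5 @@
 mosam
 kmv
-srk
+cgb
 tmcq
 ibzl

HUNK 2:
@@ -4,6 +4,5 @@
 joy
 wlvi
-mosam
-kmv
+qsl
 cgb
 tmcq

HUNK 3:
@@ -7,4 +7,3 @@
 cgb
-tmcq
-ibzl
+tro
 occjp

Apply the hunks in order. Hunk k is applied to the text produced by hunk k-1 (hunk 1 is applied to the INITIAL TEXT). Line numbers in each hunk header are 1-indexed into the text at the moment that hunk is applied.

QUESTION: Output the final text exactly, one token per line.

Hunk 1: at line 6 remove [srk] add [cgb] -> 12 lines: cpyj assmi cvdun joy wlvi mosam kmv cgb tmcq ibzl occjp drqde
Hunk 2: at line 4 remove [mosam,kmv] add [qsl] -> 11 lines: cpyj assmi cvdun joy wlvi qsl cgb tmcq ibzl occjp drqde
Hunk 3: at line 7 remove [tmcq,ibzl] add [tro] -> 10 lines: cpyj assmi cvdun joy wlvi qsl cgb tro occjp drqde

Answer: cpyj
assmi
cvdun
joy
wlvi
qsl
cgb
tro
occjp
drqde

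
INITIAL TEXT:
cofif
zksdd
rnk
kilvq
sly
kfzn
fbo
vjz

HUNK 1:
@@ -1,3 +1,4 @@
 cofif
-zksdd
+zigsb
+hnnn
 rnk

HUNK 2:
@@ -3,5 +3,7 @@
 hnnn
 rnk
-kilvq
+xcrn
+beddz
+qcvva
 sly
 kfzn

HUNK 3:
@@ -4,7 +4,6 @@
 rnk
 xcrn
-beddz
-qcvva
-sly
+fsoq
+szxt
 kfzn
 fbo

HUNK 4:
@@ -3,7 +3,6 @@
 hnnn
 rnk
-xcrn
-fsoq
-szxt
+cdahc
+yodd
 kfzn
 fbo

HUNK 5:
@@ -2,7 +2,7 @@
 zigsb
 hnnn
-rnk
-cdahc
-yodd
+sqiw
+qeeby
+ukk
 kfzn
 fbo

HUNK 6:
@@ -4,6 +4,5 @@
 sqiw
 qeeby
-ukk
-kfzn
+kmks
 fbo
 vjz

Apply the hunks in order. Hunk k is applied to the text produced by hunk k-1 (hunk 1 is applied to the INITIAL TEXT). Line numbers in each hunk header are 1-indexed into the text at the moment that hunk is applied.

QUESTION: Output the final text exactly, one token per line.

Hunk 1: at line 1 remove [zksdd] add [zigsb,hnnn] -> 9 lines: cofif zigsb hnnn rnk kilvq sly kfzn fbo vjz
Hunk 2: at line 3 remove [kilvq] add [xcrn,beddz,qcvva] -> 11 lines: cofif zigsb hnnn rnk xcrn beddz qcvva sly kfzn fbo vjz
Hunk 3: at line 4 remove [beddz,qcvva,sly] add [fsoq,szxt] -> 10 lines: cofif zigsb hnnn rnk xcrn fsoq szxt kfzn fbo vjz
Hunk 4: at line 3 remove [xcrn,fsoq,szxt] add [cdahc,yodd] -> 9 lines: cofif zigsb hnnn rnk cdahc yodd kfzn fbo vjz
Hunk 5: at line 2 remove [rnk,cdahc,yodd] add [sqiw,qeeby,ukk] -> 9 lines: cofif zigsb hnnn sqiw qeeby ukk kfzn fbo vjz
Hunk 6: at line 4 remove [ukk,kfzn] add [kmks] -> 8 lines: cofif zigsb hnnn sqiw qeeby kmks fbo vjz

Answer: cofif
zigsb
hnnn
sqiw
qeeby
kmks
fbo
vjz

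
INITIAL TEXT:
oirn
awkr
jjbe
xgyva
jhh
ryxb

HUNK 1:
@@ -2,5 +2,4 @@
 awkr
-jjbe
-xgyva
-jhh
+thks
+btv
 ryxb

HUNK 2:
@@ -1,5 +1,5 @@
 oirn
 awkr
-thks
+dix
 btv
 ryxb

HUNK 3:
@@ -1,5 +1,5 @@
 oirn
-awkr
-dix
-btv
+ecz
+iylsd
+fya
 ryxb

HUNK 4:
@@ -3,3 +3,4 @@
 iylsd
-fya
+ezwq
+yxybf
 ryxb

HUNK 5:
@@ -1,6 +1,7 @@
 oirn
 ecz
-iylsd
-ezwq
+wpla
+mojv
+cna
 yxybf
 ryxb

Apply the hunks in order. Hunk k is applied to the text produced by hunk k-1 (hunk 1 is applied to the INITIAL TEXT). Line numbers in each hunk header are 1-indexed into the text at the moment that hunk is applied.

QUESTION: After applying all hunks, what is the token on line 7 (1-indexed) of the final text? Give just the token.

Hunk 1: at line 2 remove [jjbe,xgyva,jhh] add [thks,btv] -> 5 lines: oirn awkr thks btv ryxb
Hunk 2: at line 1 remove [thks] add [dix] -> 5 lines: oirn awkr dix btv ryxb
Hunk 3: at line 1 remove [awkr,dix,btv] add [ecz,iylsd,fya] -> 5 lines: oirn ecz iylsd fya ryxb
Hunk 4: at line 3 remove [fya] add [ezwq,yxybf] -> 6 lines: oirn ecz iylsd ezwq yxybf ryxb
Hunk 5: at line 1 remove [iylsd,ezwq] add [wpla,mojv,cna] -> 7 lines: oirn ecz wpla mojv cna yxybf ryxb
Final line 7: ryxb

Answer: ryxb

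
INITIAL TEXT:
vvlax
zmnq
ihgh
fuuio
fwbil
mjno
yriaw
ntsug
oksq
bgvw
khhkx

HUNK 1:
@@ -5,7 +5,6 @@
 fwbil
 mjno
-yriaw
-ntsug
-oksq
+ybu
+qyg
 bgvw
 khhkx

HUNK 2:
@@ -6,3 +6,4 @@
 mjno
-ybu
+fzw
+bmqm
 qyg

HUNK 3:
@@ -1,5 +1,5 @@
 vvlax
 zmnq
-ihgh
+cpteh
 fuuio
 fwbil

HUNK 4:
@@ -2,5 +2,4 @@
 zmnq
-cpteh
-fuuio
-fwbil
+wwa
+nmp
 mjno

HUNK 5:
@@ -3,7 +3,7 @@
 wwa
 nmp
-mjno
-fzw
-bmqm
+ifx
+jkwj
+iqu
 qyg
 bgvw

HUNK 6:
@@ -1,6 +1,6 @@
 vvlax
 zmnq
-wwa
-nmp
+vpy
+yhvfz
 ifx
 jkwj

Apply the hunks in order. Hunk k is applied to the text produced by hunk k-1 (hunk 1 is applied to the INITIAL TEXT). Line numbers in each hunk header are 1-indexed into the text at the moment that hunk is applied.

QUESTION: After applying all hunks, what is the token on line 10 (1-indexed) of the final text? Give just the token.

Hunk 1: at line 5 remove [yriaw,ntsug,oksq] add [ybu,qyg] -> 10 lines: vvlax zmnq ihgh fuuio fwbil mjno ybu qyg bgvw khhkx
Hunk 2: at line 6 remove [ybu] add [fzw,bmqm] -> 11 lines: vvlax zmnq ihgh fuuio fwbil mjno fzw bmqm qyg bgvw khhkx
Hunk 3: at line 1 remove [ihgh] add [cpteh] -> 11 lines: vvlax zmnq cpteh fuuio fwbil mjno fzw bmqm qyg bgvw khhkx
Hunk 4: at line 2 remove [cpteh,fuuio,fwbil] add [wwa,nmp] -> 10 lines: vvlax zmnq wwa nmp mjno fzw bmqm qyg bgvw khhkx
Hunk 5: at line 3 remove [mjno,fzw,bmqm] add [ifx,jkwj,iqu] -> 10 lines: vvlax zmnq wwa nmp ifx jkwj iqu qyg bgvw khhkx
Hunk 6: at line 1 remove [wwa,nmp] add [vpy,yhvfz] -> 10 lines: vvlax zmnq vpy yhvfz ifx jkwj iqu qyg bgvw khhkx
Final line 10: khhkx

Answer: khhkx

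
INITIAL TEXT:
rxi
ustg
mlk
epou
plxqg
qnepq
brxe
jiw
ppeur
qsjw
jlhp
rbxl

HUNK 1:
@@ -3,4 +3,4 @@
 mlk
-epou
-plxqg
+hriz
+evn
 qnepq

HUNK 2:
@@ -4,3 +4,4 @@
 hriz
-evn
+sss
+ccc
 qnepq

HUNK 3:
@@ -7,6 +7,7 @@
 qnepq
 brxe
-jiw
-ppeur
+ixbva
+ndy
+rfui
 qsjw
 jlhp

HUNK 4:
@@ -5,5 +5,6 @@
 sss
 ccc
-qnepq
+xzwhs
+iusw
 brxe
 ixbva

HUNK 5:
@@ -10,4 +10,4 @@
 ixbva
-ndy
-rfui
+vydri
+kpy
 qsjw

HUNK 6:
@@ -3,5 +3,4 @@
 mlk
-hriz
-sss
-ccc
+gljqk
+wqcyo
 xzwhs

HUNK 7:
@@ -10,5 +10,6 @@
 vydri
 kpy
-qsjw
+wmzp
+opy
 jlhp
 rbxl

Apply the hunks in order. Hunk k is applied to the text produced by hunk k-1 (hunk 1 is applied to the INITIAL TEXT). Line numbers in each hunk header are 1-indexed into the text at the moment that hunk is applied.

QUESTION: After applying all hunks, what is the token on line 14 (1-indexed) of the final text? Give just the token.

Hunk 1: at line 3 remove [epou,plxqg] add [hriz,evn] -> 12 lines: rxi ustg mlk hriz evn qnepq brxe jiw ppeur qsjw jlhp rbxl
Hunk 2: at line 4 remove [evn] add [sss,ccc] -> 13 lines: rxi ustg mlk hriz sss ccc qnepq brxe jiw ppeur qsjw jlhp rbxl
Hunk 3: at line 7 remove [jiw,ppeur] add [ixbva,ndy,rfui] -> 14 lines: rxi ustg mlk hriz sss ccc qnepq brxe ixbva ndy rfui qsjw jlhp rbxl
Hunk 4: at line 5 remove [qnepq] add [xzwhs,iusw] -> 15 lines: rxi ustg mlk hriz sss ccc xzwhs iusw brxe ixbva ndy rfui qsjw jlhp rbxl
Hunk 5: at line 10 remove [ndy,rfui] add [vydri,kpy] -> 15 lines: rxi ustg mlk hriz sss ccc xzwhs iusw brxe ixbva vydri kpy qsjw jlhp rbxl
Hunk 6: at line 3 remove [hriz,sss,ccc] add [gljqk,wqcyo] -> 14 lines: rxi ustg mlk gljqk wqcyo xzwhs iusw brxe ixbva vydri kpy qsjw jlhp rbxl
Hunk 7: at line 10 remove [qsjw] add [wmzp,opy] -> 15 lines: rxi ustg mlk gljqk wqcyo xzwhs iusw brxe ixbva vydri kpy wmzp opy jlhp rbxl
Final line 14: jlhp

Answer: jlhp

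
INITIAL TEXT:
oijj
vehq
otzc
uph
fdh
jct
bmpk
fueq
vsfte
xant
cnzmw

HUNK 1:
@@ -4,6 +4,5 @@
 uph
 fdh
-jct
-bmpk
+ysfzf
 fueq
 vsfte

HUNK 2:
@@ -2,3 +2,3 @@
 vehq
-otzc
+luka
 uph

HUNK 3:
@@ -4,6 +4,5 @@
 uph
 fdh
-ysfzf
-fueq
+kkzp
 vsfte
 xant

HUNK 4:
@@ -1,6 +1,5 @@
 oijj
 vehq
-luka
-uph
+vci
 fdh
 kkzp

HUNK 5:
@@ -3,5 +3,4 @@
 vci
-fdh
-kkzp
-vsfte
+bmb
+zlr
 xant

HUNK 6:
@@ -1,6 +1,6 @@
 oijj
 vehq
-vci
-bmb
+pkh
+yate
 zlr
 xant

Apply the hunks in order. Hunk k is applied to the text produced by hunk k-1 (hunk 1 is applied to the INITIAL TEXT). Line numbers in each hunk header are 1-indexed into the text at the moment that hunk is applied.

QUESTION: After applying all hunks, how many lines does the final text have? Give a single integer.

Answer: 7

Derivation:
Hunk 1: at line 4 remove [jct,bmpk] add [ysfzf] -> 10 lines: oijj vehq otzc uph fdh ysfzf fueq vsfte xant cnzmw
Hunk 2: at line 2 remove [otzc] add [luka] -> 10 lines: oijj vehq luka uph fdh ysfzf fueq vsfte xant cnzmw
Hunk 3: at line 4 remove [ysfzf,fueq] add [kkzp] -> 9 lines: oijj vehq luka uph fdh kkzp vsfte xant cnzmw
Hunk 4: at line 1 remove [luka,uph] add [vci] -> 8 lines: oijj vehq vci fdh kkzp vsfte xant cnzmw
Hunk 5: at line 3 remove [fdh,kkzp,vsfte] add [bmb,zlr] -> 7 lines: oijj vehq vci bmb zlr xant cnzmw
Hunk 6: at line 1 remove [vci,bmb] add [pkh,yate] -> 7 lines: oijj vehq pkh yate zlr xant cnzmw
Final line count: 7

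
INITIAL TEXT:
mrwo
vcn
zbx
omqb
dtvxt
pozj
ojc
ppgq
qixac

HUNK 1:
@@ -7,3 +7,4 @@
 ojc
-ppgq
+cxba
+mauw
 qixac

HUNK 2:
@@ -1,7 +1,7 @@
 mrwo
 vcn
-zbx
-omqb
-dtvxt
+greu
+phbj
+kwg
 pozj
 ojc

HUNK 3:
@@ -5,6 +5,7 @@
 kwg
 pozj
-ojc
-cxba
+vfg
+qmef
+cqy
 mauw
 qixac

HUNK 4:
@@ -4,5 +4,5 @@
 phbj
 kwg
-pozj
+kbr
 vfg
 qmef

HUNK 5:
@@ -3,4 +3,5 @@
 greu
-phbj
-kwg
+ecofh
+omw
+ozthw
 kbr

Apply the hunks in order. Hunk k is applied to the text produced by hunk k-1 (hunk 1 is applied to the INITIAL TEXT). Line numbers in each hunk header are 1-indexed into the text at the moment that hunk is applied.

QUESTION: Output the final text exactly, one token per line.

Hunk 1: at line 7 remove [ppgq] add [cxba,mauw] -> 10 lines: mrwo vcn zbx omqb dtvxt pozj ojc cxba mauw qixac
Hunk 2: at line 1 remove [zbx,omqb,dtvxt] add [greu,phbj,kwg] -> 10 lines: mrwo vcn greu phbj kwg pozj ojc cxba mauw qixac
Hunk 3: at line 5 remove [ojc,cxba] add [vfg,qmef,cqy] -> 11 lines: mrwo vcn greu phbj kwg pozj vfg qmef cqy mauw qixac
Hunk 4: at line 4 remove [pozj] add [kbr] -> 11 lines: mrwo vcn greu phbj kwg kbr vfg qmef cqy mauw qixac
Hunk 5: at line 3 remove [phbj,kwg] add [ecofh,omw,ozthw] -> 12 lines: mrwo vcn greu ecofh omw ozthw kbr vfg qmef cqy mauw qixac

Answer: mrwo
vcn
greu
ecofh
omw
ozthw
kbr
vfg
qmef
cqy
mauw
qixac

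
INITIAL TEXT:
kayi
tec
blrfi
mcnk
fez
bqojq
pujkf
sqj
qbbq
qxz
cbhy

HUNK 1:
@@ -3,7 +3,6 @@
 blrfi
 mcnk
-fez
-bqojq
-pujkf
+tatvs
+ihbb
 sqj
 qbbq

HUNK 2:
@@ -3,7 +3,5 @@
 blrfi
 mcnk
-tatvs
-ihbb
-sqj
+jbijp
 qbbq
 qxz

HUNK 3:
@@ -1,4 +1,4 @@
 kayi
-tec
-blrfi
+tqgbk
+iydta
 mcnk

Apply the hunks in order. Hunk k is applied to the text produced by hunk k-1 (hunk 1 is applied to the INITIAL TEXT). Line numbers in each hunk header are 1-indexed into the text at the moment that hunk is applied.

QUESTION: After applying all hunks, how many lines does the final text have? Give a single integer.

Hunk 1: at line 3 remove [fez,bqojq,pujkf] add [tatvs,ihbb] -> 10 lines: kayi tec blrfi mcnk tatvs ihbb sqj qbbq qxz cbhy
Hunk 2: at line 3 remove [tatvs,ihbb,sqj] add [jbijp] -> 8 lines: kayi tec blrfi mcnk jbijp qbbq qxz cbhy
Hunk 3: at line 1 remove [tec,blrfi] add [tqgbk,iydta] -> 8 lines: kayi tqgbk iydta mcnk jbijp qbbq qxz cbhy
Final line count: 8

Answer: 8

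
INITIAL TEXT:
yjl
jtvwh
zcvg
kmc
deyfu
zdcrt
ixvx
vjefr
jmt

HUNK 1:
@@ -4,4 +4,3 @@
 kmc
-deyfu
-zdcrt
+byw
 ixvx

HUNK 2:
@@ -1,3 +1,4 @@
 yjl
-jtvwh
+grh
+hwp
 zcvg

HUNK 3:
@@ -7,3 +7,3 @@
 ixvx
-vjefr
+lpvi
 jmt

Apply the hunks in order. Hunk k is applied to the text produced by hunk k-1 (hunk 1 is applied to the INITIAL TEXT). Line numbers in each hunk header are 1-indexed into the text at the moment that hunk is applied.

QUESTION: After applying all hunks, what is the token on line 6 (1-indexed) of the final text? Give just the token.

Hunk 1: at line 4 remove [deyfu,zdcrt] add [byw] -> 8 lines: yjl jtvwh zcvg kmc byw ixvx vjefr jmt
Hunk 2: at line 1 remove [jtvwh] add [grh,hwp] -> 9 lines: yjl grh hwp zcvg kmc byw ixvx vjefr jmt
Hunk 3: at line 7 remove [vjefr] add [lpvi] -> 9 lines: yjl grh hwp zcvg kmc byw ixvx lpvi jmt
Final line 6: byw

Answer: byw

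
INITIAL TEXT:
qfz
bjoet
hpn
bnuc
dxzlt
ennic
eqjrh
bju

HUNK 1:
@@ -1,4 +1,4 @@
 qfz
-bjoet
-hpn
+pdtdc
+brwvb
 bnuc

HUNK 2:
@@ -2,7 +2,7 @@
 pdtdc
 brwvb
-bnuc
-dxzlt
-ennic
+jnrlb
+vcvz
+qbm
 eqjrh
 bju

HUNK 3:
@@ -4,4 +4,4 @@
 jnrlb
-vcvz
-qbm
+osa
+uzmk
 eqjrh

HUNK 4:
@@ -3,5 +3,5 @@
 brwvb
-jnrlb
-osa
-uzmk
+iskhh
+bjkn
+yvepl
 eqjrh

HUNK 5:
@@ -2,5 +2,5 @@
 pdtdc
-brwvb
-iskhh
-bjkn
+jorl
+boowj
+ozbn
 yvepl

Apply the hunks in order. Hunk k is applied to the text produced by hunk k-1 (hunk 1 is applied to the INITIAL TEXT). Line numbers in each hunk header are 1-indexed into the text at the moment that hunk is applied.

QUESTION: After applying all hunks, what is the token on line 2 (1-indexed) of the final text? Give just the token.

Answer: pdtdc

Derivation:
Hunk 1: at line 1 remove [bjoet,hpn] add [pdtdc,brwvb] -> 8 lines: qfz pdtdc brwvb bnuc dxzlt ennic eqjrh bju
Hunk 2: at line 2 remove [bnuc,dxzlt,ennic] add [jnrlb,vcvz,qbm] -> 8 lines: qfz pdtdc brwvb jnrlb vcvz qbm eqjrh bju
Hunk 3: at line 4 remove [vcvz,qbm] add [osa,uzmk] -> 8 lines: qfz pdtdc brwvb jnrlb osa uzmk eqjrh bju
Hunk 4: at line 3 remove [jnrlb,osa,uzmk] add [iskhh,bjkn,yvepl] -> 8 lines: qfz pdtdc brwvb iskhh bjkn yvepl eqjrh bju
Hunk 5: at line 2 remove [brwvb,iskhh,bjkn] add [jorl,boowj,ozbn] -> 8 lines: qfz pdtdc jorl boowj ozbn yvepl eqjrh bju
Final line 2: pdtdc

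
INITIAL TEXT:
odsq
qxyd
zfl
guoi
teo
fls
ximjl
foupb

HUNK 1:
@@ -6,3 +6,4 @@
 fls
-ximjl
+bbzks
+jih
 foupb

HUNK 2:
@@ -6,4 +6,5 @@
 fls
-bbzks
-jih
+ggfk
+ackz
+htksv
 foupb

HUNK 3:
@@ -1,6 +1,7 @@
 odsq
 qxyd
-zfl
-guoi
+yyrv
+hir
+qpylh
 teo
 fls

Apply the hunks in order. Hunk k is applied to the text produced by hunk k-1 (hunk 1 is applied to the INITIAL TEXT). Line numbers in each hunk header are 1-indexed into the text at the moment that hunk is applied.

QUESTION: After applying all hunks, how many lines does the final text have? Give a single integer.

Hunk 1: at line 6 remove [ximjl] add [bbzks,jih] -> 9 lines: odsq qxyd zfl guoi teo fls bbzks jih foupb
Hunk 2: at line 6 remove [bbzks,jih] add [ggfk,ackz,htksv] -> 10 lines: odsq qxyd zfl guoi teo fls ggfk ackz htksv foupb
Hunk 3: at line 1 remove [zfl,guoi] add [yyrv,hir,qpylh] -> 11 lines: odsq qxyd yyrv hir qpylh teo fls ggfk ackz htksv foupb
Final line count: 11

Answer: 11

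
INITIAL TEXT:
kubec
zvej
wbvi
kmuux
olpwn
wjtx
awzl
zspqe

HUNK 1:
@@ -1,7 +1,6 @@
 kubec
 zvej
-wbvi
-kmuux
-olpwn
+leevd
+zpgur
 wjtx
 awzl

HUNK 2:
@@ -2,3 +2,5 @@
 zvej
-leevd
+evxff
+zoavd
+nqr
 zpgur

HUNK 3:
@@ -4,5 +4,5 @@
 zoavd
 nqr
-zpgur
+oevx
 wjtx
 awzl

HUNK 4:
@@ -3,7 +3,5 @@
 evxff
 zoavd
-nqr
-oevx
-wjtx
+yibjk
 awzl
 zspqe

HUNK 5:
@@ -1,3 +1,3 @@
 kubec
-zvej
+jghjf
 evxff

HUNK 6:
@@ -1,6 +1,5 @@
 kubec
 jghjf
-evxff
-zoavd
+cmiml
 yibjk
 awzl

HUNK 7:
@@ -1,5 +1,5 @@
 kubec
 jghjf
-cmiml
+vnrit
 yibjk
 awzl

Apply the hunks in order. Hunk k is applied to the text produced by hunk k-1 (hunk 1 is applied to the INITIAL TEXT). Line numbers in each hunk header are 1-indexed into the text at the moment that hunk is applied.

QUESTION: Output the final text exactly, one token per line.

Answer: kubec
jghjf
vnrit
yibjk
awzl
zspqe

Derivation:
Hunk 1: at line 1 remove [wbvi,kmuux,olpwn] add [leevd,zpgur] -> 7 lines: kubec zvej leevd zpgur wjtx awzl zspqe
Hunk 2: at line 2 remove [leevd] add [evxff,zoavd,nqr] -> 9 lines: kubec zvej evxff zoavd nqr zpgur wjtx awzl zspqe
Hunk 3: at line 4 remove [zpgur] add [oevx] -> 9 lines: kubec zvej evxff zoavd nqr oevx wjtx awzl zspqe
Hunk 4: at line 3 remove [nqr,oevx,wjtx] add [yibjk] -> 7 lines: kubec zvej evxff zoavd yibjk awzl zspqe
Hunk 5: at line 1 remove [zvej] add [jghjf] -> 7 lines: kubec jghjf evxff zoavd yibjk awzl zspqe
Hunk 6: at line 1 remove [evxff,zoavd] add [cmiml] -> 6 lines: kubec jghjf cmiml yibjk awzl zspqe
Hunk 7: at line 1 remove [cmiml] add [vnrit] -> 6 lines: kubec jghjf vnrit yibjk awzl zspqe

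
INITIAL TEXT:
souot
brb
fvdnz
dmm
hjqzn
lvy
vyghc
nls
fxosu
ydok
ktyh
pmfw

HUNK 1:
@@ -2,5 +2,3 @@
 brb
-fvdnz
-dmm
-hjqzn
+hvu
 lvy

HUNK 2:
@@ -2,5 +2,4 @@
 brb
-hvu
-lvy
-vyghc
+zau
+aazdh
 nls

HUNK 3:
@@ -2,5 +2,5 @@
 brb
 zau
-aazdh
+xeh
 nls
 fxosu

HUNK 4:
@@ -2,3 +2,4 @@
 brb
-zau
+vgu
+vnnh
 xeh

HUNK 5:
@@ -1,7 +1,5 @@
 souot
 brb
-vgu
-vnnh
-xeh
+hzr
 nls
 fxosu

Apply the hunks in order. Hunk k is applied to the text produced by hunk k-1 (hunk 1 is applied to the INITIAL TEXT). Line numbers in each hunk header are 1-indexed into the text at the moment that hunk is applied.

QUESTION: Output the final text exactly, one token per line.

Answer: souot
brb
hzr
nls
fxosu
ydok
ktyh
pmfw

Derivation:
Hunk 1: at line 2 remove [fvdnz,dmm,hjqzn] add [hvu] -> 10 lines: souot brb hvu lvy vyghc nls fxosu ydok ktyh pmfw
Hunk 2: at line 2 remove [hvu,lvy,vyghc] add [zau,aazdh] -> 9 lines: souot brb zau aazdh nls fxosu ydok ktyh pmfw
Hunk 3: at line 2 remove [aazdh] add [xeh] -> 9 lines: souot brb zau xeh nls fxosu ydok ktyh pmfw
Hunk 4: at line 2 remove [zau] add [vgu,vnnh] -> 10 lines: souot brb vgu vnnh xeh nls fxosu ydok ktyh pmfw
Hunk 5: at line 1 remove [vgu,vnnh,xeh] add [hzr] -> 8 lines: souot brb hzr nls fxosu ydok ktyh pmfw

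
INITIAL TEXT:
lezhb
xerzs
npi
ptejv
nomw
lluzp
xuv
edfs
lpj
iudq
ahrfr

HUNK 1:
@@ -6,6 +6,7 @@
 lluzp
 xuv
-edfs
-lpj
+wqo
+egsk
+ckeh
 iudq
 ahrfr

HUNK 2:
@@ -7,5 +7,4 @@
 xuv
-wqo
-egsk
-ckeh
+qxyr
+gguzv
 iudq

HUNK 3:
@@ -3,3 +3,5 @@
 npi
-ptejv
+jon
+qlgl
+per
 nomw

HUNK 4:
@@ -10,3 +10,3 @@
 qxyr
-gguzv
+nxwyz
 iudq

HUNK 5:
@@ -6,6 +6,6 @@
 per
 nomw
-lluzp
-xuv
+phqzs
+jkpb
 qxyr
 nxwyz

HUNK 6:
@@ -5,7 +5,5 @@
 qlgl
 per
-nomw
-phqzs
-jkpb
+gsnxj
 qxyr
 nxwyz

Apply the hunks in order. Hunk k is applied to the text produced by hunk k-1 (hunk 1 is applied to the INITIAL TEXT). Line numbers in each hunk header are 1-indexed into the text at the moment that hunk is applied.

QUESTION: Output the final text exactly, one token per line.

Answer: lezhb
xerzs
npi
jon
qlgl
per
gsnxj
qxyr
nxwyz
iudq
ahrfr

Derivation:
Hunk 1: at line 6 remove [edfs,lpj] add [wqo,egsk,ckeh] -> 12 lines: lezhb xerzs npi ptejv nomw lluzp xuv wqo egsk ckeh iudq ahrfr
Hunk 2: at line 7 remove [wqo,egsk,ckeh] add [qxyr,gguzv] -> 11 lines: lezhb xerzs npi ptejv nomw lluzp xuv qxyr gguzv iudq ahrfr
Hunk 3: at line 3 remove [ptejv] add [jon,qlgl,per] -> 13 lines: lezhb xerzs npi jon qlgl per nomw lluzp xuv qxyr gguzv iudq ahrfr
Hunk 4: at line 10 remove [gguzv] add [nxwyz] -> 13 lines: lezhb xerzs npi jon qlgl per nomw lluzp xuv qxyr nxwyz iudq ahrfr
Hunk 5: at line 6 remove [lluzp,xuv] add [phqzs,jkpb] -> 13 lines: lezhb xerzs npi jon qlgl per nomw phqzs jkpb qxyr nxwyz iudq ahrfr
Hunk 6: at line 5 remove [nomw,phqzs,jkpb] add [gsnxj] -> 11 lines: lezhb xerzs npi jon qlgl per gsnxj qxyr nxwyz iudq ahrfr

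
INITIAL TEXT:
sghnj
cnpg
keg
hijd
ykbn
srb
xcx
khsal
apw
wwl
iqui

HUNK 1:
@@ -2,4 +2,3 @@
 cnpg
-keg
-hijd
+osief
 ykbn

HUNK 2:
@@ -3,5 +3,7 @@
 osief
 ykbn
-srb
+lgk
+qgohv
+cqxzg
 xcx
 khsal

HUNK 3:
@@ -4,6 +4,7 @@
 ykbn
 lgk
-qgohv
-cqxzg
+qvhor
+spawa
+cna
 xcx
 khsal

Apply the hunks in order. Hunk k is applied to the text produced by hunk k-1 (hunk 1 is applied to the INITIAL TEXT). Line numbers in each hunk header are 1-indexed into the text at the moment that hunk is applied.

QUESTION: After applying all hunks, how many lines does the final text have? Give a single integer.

Hunk 1: at line 2 remove [keg,hijd] add [osief] -> 10 lines: sghnj cnpg osief ykbn srb xcx khsal apw wwl iqui
Hunk 2: at line 3 remove [srb] add [lgk,qgohv,cqxzg] -> 12 lines: sghnj cnpg osief ykbn lgk qgohv cqxzg xcx khsal apw wwl iqui
Hunk 3: at line 4 remove [qgohv,cqxzg] add [qvhor,spawa,cna] -> 13 lines: sghnj cnpg osief ykbn lgk qvhor spawa cna xcx khsal apw wwl iqui
Final line count: 13

Answer: 13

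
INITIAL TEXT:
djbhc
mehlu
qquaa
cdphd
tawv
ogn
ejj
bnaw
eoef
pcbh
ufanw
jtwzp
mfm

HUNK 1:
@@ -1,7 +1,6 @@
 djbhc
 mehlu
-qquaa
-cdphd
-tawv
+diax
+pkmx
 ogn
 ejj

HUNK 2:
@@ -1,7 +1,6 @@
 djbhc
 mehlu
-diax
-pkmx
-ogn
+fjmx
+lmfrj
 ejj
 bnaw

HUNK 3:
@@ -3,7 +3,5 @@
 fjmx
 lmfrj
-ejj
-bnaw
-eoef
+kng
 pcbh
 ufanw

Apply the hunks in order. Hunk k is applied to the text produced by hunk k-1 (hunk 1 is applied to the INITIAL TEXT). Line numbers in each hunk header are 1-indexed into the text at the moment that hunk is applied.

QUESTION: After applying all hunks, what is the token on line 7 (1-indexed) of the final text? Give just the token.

Hunk 1: at line 1 remove [qquaa,cdphd,tawv] add [diax,pkmx] -> 12 lines: djbhc mehlu diax pkmx ogn ejj bnaw eoef pcbh ufanw jtwzp mfm
Hunk 2: at line 1 remove [diax,pkmx,ogn] add [fjmx,lmfrj] -> 11 lines: djbhc mehlu fjmx lmfrj ejj bnaw eoef pcbh ufanw jtwzp mfm
Hunk 3: at line 3 remove [ejj,bnaw,eoef] add [kng] -> 9 lines: djbhc mehlu fjmx lmfrj kng pcbh ufanw jtwzp mfm
Final line 7: ufanw

Answer: ufanw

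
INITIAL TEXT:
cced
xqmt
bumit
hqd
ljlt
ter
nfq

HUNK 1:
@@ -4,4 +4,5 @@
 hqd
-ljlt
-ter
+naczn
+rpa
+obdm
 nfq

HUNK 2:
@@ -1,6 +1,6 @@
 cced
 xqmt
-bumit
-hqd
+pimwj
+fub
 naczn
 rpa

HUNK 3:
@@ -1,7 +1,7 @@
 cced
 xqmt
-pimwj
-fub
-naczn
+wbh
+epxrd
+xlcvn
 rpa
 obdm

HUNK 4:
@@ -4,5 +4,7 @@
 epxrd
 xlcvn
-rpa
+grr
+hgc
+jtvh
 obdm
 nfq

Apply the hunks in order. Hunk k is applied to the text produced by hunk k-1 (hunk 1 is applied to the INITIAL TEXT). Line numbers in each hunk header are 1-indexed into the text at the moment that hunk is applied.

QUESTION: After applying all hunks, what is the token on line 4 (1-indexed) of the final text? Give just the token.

Hunk 1: at line 4 remove [ljlt,ter] add [naczn,rpa,obdm] -> 8 lines: cced xqmt bumit hqd naczn rpa obdm nfq
Hunk 2: at line 1 remove [bumit,hqd] add [pimwj,fub] -> 8 lines: cced xqmt pimwj fub naczn rpa obdm nfq
Hunk 3: at line 1 remove [pimwj,fub,naczn] add [wbh,epxrd,xlcvn] -> 8 lines: cced xqmt wbh epxrd xlcvn rpa obdm nfq
Hunk 4: at line 4 remove [rpa] add [grr,hgc,jtvh] -> 10 lines: cced xqmt wbh epxrd xlcvn grr hgc jtvh obdm nfq
Final line 4: epxrd

Answer: epxrd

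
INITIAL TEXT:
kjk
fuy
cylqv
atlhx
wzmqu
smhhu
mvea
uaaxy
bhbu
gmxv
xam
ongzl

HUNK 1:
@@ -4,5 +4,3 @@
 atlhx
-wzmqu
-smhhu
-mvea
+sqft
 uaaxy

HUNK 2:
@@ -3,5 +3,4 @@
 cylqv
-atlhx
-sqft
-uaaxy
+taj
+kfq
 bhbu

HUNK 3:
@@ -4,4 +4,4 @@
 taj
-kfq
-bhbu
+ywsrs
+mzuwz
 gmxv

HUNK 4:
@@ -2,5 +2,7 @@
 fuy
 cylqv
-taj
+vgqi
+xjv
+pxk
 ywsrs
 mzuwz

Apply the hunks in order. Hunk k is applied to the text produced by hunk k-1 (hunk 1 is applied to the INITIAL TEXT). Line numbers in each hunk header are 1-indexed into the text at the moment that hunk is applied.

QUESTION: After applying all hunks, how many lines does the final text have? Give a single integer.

Hunk 1: at line 4 remove [wzmqu,smhhu,mvea] add [sqft] -> 10 lines: kjk fuy cylqv atlhx sqft uaaxy bhbu gmxv xam ongzl
Hunk 2: at line 3 remove [atlhx,sqft,uaaxy] add [taj,kfq] -> 9 lines: kjk fuy cylqv taj kfq bhbu gmxv xam ongzl
Hunk 3: at line 4 remove [kfq,bhbu] add [ywsrs,mzuwz] -> 9 lines: kjk fuy cylqv taj ywsrs mzuwz gmxv xam ongzl
Hunk 4: at line 2 remove [taj] add [vgqi,xjv,pxk] -> 11 lines: kjk fuy cylqv vgqi xjv pxk ywsrs mzuwz gmxv xam ongzl
Final line count: 11

Answer: 11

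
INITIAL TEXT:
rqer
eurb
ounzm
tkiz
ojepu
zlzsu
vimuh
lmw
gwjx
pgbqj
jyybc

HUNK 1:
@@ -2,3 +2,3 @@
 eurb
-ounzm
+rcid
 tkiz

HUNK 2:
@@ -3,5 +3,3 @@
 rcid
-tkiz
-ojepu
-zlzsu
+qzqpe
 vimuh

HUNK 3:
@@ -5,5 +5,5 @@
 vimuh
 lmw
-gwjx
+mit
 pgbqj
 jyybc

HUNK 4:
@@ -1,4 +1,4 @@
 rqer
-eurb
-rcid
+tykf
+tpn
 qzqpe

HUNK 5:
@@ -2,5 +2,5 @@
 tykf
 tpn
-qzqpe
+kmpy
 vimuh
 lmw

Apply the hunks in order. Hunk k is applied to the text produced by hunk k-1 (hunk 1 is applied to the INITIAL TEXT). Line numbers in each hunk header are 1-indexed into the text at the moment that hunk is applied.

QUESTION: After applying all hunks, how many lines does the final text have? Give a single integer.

Hunk 1: at line 2 remove [ounzm] add [rcid] -> 11 lines: rqer eurb rcid tkiz ojepu zlzsu vimuh lmw gwjx pgbqj jyybc
Hunk 2: at line 3 remove [tkiz,ojepu,zlzsu] add [qzqpe] -> 9 lines: rqer eurb rcid qzqpe vimuh lmw gwjx pgbqj jyybc
Hunk 3: at line 5 remove [gwjx] add [mit] -> 9 lines: rqer eurb rcid qzqpe vimuh lmw mit pgbqj jyybc
Hunk 4: at line 1 remove [eurb,rcid] add [tykf,tpn] -> 9 lines: rqer tykf tpn qzqpe vimuh lmw mit pgbqj jyybc
Hunk 5: at line 2 remove [qzqpe] add [kmpy] -> 9 lines: rqer tykf tpn kmpy vimuh lmw mit pgbqj jyybc
Final line count: 9

Answer: 9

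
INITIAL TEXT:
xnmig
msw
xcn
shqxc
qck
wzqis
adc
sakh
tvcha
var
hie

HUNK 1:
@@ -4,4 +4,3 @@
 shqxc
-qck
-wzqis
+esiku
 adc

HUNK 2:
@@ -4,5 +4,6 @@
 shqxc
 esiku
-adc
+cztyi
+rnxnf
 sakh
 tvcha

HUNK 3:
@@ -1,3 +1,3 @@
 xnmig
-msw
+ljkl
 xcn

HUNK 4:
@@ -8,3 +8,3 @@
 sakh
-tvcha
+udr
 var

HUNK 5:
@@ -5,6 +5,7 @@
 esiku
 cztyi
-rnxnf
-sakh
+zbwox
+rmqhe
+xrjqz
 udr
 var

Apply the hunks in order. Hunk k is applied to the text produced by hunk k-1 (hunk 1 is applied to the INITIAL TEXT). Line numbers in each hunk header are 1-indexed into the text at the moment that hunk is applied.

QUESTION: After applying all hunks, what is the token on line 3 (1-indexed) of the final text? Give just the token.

Answer: xcn

Derivation:
Hunk 1: at line 4 remove [qck,wzqis] add [esiku] -> 10 lines: xnmig msw xcn shqxc esiku adc sakh tvcha var hie
Hunk 2: at line 4 remove [adc] add [cztyi,rnxnf] -> 11 lines: xnmig msw xcn shqxc esiku cztyi rnxnf sakh tvcha var hie
Hunk 3: at line 1 remove [msw] add [ljkl] -> 11 lines: xnmig ljkl xcn shqxc esiku cztyi rnxnf sakh tvcha var hie
Hunk 4: at line 8 remove [tvcha] add [udr] -> 11 lines: xnmig ljkl xcn shqxc esiku cztyi rnxnf sakh udr var hie
Hunk 5: at line 5 remove [rnxnf,sakh] add [zbwox,rmqhe,xrjqz] -> 12 lines: xnmig ljkl xcn shqxc esiku cztyi zbwox rmqhe xrjqz udr var hie
Final line 3: xcn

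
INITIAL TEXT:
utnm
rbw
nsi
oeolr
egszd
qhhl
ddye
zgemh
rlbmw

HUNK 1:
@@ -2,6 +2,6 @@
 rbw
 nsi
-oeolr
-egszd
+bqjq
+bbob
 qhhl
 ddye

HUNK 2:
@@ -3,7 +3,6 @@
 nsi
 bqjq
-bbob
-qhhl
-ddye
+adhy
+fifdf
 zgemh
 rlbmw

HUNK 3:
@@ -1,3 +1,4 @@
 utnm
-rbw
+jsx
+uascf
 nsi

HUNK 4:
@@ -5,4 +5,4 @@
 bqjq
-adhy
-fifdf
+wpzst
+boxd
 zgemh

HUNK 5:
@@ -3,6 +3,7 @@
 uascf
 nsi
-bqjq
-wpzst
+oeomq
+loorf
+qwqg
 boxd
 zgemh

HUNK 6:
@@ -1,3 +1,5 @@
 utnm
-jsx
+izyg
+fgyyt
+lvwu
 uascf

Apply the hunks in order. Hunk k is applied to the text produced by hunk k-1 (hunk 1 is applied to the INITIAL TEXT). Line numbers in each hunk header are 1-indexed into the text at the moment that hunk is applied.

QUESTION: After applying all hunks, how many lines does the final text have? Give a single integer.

Answer: 12

Derivation:
Hunk 1: at line 2 remove [oeolr,egszd] add [bqjq,bbob] -> 9 lines: utnm rbw nsi bqjq bbob qhhl ddye zgemh rlbmw
Hunk 2: at line 3 remove [bbob,qhhl,ddye] add [adhy,fifdf] -> 8 lines: utnm rbw nsi bqjq adhy fifdf zgemh rlbmw
Hunk 3: at line 1 remove [rbw] add [jsx,uascf] -> 9 lines: utnm jsx uascf nsi bqjq adhy fifdf zgemh rlbmw
Hunk 4: at line 5 remove [adhy,fifdf] add [wpzst,boxd] -> 9 lines: utnm jsx uascf nsi bqjq wpzst boxd zgemh rlbmw
Hunk 5: at line 3 remove [bqjq,wpzst] add [oeomq,loorf,qwqg] -> 10 lines: utnm jsx uascf nsi oeomq loorf qwqg boxd zgemh rlbmw
Hunk 6: at line 1 remove [jsx] add [izyg,fgyyt,lvwu] -> 12 lines: utnm izyg fgyyt lvwu uascf nsi oeomq loorf qwqg boxd zgemh rlbmw
Final line count: 12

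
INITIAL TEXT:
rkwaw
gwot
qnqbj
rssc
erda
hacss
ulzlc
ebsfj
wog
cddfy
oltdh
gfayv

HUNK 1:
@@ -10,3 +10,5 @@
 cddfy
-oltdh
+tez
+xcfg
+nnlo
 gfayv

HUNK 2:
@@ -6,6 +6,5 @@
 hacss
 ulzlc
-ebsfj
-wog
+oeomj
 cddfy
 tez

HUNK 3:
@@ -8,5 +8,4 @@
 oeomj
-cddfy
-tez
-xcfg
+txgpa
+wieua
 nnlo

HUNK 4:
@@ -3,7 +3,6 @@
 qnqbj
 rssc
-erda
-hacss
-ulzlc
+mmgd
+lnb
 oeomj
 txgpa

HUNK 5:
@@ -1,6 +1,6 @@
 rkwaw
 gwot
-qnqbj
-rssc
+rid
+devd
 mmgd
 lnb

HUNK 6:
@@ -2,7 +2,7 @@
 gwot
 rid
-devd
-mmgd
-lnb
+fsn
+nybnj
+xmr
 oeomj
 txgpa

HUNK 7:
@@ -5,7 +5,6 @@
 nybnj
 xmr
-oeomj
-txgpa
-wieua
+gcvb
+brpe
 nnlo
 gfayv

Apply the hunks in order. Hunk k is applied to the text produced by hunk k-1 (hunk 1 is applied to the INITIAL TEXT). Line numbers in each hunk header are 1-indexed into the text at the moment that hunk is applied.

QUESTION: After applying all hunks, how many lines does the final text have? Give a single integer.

Answer: 10

Derivation:
Hunk 1: at line 10 remove [oltdh] add [tez,xcfg,nnlo] -> 14 lines: rkwaw gwot qnqbj rssc erda hacss ulzlc ebsfj wog cddfy tez xcfg nnlo gfayv
Hunk 2: at line 6 remove [ebsfj,wog] add [oeomj] -> 13 lines: rkwaw gwot qnqbj rssc erda hacss ulzlc oeomj cddfy tez xcfg nnlo gfayv
Hunk 3: at line 8 remove [cddfy,tez,xcfg] add [txgpa,wieua] -> 12 lines: rkwaw gwot qnqbj rssc erda hacss ulzlc oeomj txgpa wieua nnlo gfayv
Hunk 4: at line 3 remove [erda,hacss,ulzlc] add [mmgd,lnb] -> 11 lines: rkwaw gwot qnqbj rssc mmgd lnb oeomj txgpa wieua nnlo gfayv
Hunk 5: at line 1 remove [qnqbj,rssc] add [rid,devd] -> 11 lines: rkwaw gwot rid devd mmgd lnb oeomj txgpa wieua nnlo gfayv
Hunk 6: at line 2 remove [devd,mmgd,lnb] add [fsn,nybnj,xmr] -> 11 lines: rkwaw gwot rid fsn nybnj xmr oeomj txgpa wieua nnlo gfayv
Hunk 7: at line 5 remove [oeomj,txgpa,wieua] add [gcvb,brpe] -> 10 lines: rkwaw gwot rid fsn nybnj xmr gcvb brpe nnlo gfayv
Final line count: 10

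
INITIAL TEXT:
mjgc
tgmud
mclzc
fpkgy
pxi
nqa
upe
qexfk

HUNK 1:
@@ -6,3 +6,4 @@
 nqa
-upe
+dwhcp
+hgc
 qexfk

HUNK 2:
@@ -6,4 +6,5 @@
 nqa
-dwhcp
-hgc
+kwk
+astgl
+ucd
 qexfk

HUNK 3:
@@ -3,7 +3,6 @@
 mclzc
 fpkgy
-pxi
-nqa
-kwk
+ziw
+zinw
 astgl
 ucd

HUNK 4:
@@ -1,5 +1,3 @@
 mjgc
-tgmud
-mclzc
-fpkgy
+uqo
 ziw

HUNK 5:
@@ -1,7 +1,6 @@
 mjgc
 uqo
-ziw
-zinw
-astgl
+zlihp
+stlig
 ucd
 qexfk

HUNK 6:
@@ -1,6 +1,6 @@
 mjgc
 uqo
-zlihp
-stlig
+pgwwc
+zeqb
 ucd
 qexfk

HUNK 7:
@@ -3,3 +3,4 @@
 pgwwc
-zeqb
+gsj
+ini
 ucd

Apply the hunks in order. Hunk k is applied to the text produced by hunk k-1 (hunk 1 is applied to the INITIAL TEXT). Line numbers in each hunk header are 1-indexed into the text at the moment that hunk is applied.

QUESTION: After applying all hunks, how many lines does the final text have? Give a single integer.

Answer: 7

Derivation:
Hunk 1: at line 6 remove [upe] add [dwhcp,hgc] -> 9 lines: mjgc tgmud mclzc fpkgy pxi nqa dwhcp hgc qexfk
Hunk 2: at line 6 remove [dwhcp,hgc] add [kwk,astgl,ucd] -> 10 lines: mjgc tgmud mclzc fpkgy pxi nqa kwk astgl ucd qexfk
Hunk 3: at line 3 remove [pxi,nqa,kwk] add [ziw,zinw] -> 9 lines: mjgc tgmud mclzc fpkgy ziw zinw astgl ucd qexfk
Hunk 4: at line 1 remove [tgmud,mclzc,fpkgy] add [uqo] -> 7 lines: mjgc uqo ziw zinw astgl ucd qexfk
Hunk 5: at line 1 remove [ziw,zinw,astgl] add [zlihp,stlig] -> 6 lines: mjgc uqo zlihp stlig ucd qexfk
Hunk 6: at line 1 remove [zlihp,stlig] add [pgwwc,zeqb] -> 6 lines: mjgc uqo pgwwc zeqb ucd qexfk
Hunk 7: at line 3 remove [zeqb] add [gsj,ini] -> 7 lines: mjgc uqo pgwwc gsj ini ucd qexfk
Final line count: 7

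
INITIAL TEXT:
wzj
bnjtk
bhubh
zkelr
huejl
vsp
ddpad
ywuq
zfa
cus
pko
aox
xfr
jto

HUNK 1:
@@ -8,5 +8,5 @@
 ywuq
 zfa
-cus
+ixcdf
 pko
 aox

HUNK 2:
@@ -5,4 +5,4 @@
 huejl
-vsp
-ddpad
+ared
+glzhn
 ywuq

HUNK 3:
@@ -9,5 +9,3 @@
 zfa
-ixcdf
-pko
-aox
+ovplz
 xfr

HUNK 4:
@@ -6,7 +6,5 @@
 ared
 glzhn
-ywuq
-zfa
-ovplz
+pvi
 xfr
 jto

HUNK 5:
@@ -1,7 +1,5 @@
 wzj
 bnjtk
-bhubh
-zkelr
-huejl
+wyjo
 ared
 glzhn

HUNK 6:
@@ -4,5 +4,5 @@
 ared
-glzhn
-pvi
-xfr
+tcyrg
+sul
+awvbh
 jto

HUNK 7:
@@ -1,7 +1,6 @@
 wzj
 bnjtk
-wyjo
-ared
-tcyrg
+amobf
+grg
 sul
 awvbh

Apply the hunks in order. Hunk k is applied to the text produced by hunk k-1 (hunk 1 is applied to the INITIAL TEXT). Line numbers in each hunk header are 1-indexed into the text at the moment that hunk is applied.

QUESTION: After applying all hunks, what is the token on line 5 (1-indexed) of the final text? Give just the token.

Hunk 1: at line 8 remove [cus] add [ixcdf] -> 14 lines: wzj bnjtk bhubh zkelr huejl vsp ddpad ywuq zfa ixcdf pko aox xfr jto
Hunk 2: at line 5 remove [vsp,ddpad] add [ared,glzhn] -> 14 lines: wzj bnjtk bhubh zkelr huejl ared glzhn ywuq zfa ixcdf pko aox xfr jto
Hunk 3: at line 9 remove [ixcdf,pko,aox] add [ovplz] -> 12 lines: wzj bnjtk bhubh zkelr huejl ared glzhn ywuq zfa ovplz xfr jto
Hunk 4: at line 6 remove [ywuq,zfa,ovplz] add [pvi] -> 10 lines: wzj bnjtk bhubh zkelr huejl ared glzhn pvi xfr jto
Hunk 5: at line 1 remove [bhubh,zkelr,huejl] add [wyjo] -> 8 lines: wzj bnjtk wyjo ared glzhn pvi xfr jto
Hunk 6: at line 4 remove [glzhn,pvi,xfr] add [tcyrg,sul,awvbh] -> 8 lines: wzj bnjtk wyjo ared tcyrg sul awvbh jto
Hunk 7: at line 1 remove [wyjo,ared,tcyrg] add [amobf,grg] -> 7 lines: wzj bnjtk amobf grg sul awvbh jto
Final line 5: sul

Answer: sul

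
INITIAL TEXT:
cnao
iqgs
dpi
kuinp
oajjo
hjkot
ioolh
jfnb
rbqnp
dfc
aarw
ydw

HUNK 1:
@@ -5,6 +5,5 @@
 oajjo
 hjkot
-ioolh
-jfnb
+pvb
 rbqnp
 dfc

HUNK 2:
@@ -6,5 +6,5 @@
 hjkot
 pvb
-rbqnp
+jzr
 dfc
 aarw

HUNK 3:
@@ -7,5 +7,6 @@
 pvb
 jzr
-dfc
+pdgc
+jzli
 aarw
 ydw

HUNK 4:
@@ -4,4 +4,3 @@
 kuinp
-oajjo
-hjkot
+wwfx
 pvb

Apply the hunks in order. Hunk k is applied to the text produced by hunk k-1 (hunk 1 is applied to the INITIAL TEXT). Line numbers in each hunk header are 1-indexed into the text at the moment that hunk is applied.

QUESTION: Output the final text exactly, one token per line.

Hunk 1: at line 5 remove [ioolh,jfnb] add [pvb] -> 11 lines: cnao iqgs dpi kuinp oajjo hjkot pvb rbqnp dfc aarw ydw
Hunk 2: at line 6 remove [rbqnp] add [jzr] -> 11 lines: cnao iqgs dpi kuinp oajjo hjkot pvb jzr dfc aarw ydw
Hunk 3: at line 7 remove [dfc] add [pdgc,jzli] -> 12 lines: cnao iqgs dpi kuinp oajjo hjkot pvb jzr pdgc jzli aarw ydw
Hunk 4: at line 4 remove [oajjo,hjkot] add [wwfx] -> 11 lines: cnao iqgs dpi kuinp wwfx pvb jzr pdgc jzli aarw ydw

Answer: cnao
iqgs
dpi
kuinp
wwfx
pvb
jzr
pdgc
jzli
aarw
ydw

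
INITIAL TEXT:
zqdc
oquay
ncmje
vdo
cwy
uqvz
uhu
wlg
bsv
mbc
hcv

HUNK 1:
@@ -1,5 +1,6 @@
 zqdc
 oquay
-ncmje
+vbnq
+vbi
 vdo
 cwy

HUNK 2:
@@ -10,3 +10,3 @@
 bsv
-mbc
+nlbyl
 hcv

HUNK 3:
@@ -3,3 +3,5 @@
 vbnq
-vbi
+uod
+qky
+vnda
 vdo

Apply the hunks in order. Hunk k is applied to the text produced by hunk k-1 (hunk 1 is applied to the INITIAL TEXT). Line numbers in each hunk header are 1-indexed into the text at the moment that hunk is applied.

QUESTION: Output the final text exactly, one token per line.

Hunk 1: at line 1 remove [ncmje] add [vbnq,vbi] -> 12 lines: zqdc oquay vbnq vbi vdo cwy uqvz uhu wlg bsv mbc hcv
Hunk 2: at line 10 remove [mbc] add [nlbyl] -> 12 lines: zqdc oquay vbnq vbi vdo cwy uqvz uhu wlg bsv nlbyl hcv
Hunk 3: at line 3 remove [vbi] add [uod,qky,vnda] -> 14 lines: zqdc oquay vbnq uod qky vnda vdo cwy uqvz uhu wlg bsv nlbyl hcv

Answer: zqdc
oquay
vbnq
uod
qky
vnda
vdo
cwy
uqvz
uhu
wlg
bsv
nlbyl
hcv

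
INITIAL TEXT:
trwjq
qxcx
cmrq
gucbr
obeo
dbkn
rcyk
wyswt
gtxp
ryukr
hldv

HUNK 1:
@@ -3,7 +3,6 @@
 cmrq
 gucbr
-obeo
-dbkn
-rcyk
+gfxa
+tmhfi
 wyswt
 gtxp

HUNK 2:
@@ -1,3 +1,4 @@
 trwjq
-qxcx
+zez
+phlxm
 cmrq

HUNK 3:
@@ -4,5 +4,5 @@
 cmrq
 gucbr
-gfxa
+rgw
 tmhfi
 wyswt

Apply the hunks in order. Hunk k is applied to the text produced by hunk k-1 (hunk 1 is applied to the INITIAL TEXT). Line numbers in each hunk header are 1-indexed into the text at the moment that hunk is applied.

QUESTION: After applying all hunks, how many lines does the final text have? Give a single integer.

Hunk 1: at line 3 remove [obeo,dbkn,rcyk] add [gfxa,tmhfi] -> 10 lines: trwjq qxcx cmrq gucbr gfxa tmhfi wyswt gtxp ryukr hldv
Hunk 2: at line 1 remove [qxcx] add [zez,phlxm] -> 11 lines: trwjq zez phlxm cmrq gucbr gfxa tmhfi wyswt gtxp ryukr hldv
Hunk 3: at line 4 remove [gfxa] add [rgw] -> 11 lines: trwjq zez phlxm cmrq gucbr rgw tmhfi wyswt gtxp ryukr hldv
Final line count: 11

Answer: 11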